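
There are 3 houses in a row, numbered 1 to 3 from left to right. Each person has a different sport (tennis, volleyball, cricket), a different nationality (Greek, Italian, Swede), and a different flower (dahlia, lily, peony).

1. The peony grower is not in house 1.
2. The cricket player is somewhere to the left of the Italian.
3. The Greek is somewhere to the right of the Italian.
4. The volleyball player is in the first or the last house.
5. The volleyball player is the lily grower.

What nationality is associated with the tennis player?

Italian

By clue 3, the Greek is in house 3.
Clue 3 places the Italian in house 2.
House 1 nationality: only Swede fits.
By clue 2, the cricket player is in house 1.
House 2's sport must be tennis (nothing else left).
House 3 sport: only volleyball fits.
Clue 5 places the lily grower in house 3.
House 1's flower must be dahlia (nothing else left).
The only flower still possible for house 2 is peony.
So: house 1 = cricket/Swede/dahlia, house 2 = tennis/Italian/peony, house 3 = volleyball/Greek/lily.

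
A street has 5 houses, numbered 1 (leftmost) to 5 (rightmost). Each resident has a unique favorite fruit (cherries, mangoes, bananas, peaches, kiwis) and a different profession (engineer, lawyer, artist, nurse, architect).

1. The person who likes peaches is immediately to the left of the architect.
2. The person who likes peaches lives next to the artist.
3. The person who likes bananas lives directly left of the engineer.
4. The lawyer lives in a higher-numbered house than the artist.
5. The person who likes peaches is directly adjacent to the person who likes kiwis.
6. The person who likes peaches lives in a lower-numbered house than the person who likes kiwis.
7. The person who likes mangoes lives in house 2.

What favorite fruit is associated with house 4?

By clue 7, the person who likes mangoes is in house 2.
That leaves nurse as the profession for house 1.
The person who likes kiwis is narrowed to house 4 or 5; consider each.
Placing it in house 4 leads to a contradiction, so it's in house 5.
By clue 5, the person who likes peaches is in house 4.
From clue 1, the architect must be in house 5.
From clue 2, the artist must be in house 3.
So house 2 gets engineer for profession.
The only profession still possible for house 4 is lawyer.
By clue 3, the person who likes bananas is in house 1.
So house 3 gets cherries for favorite fruit.
So: house 1 = bananas/nurse, house 2 = mangoes/engineer, house 3 = cherries/artist, house 4 = peaches/lawyer, house 5 = kiwis/architect.

peaches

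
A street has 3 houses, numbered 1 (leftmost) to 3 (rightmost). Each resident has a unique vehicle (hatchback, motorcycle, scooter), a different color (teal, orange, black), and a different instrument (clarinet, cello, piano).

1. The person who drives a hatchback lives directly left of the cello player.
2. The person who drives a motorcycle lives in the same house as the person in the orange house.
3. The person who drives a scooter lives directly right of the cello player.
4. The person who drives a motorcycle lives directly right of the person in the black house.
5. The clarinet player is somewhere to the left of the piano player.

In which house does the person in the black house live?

1

Clue 3: the person who drives a scooter is in house 3.
The cello player is in house 2 (clue 3).
House 1's vehicle must be hatchback (nothing else left).
So house 2 gets motorcycle for vehicle.
House 1 instrument: only clarinet fits.
The only instrument still possible for house 3 is piano.
By clue 2, the person in the orange house is in house 2.
The person in the black house is in house 1 (clue 4).
The only color still possible for house 3 is teal.
So: house 1 = hatchback/black/clarinet, house 2 = motorcycle/orange/cello, house 3 = scooter/teal/piano.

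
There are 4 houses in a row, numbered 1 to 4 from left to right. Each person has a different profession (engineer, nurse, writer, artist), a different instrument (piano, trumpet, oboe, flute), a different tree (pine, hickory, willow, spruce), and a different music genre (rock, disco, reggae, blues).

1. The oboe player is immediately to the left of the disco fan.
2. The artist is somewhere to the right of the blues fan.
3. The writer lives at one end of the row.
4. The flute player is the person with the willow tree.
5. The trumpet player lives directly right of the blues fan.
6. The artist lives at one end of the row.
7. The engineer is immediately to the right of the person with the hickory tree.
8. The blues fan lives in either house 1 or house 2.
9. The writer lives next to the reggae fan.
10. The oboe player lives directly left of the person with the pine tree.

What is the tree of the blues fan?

From clue 6, the artist must be in house 4.
Clue 9 places the reggae fan in house 2.
The only profession still possible for house 1 is writer.
The only music genre still possible for house 1 is blues.
By clue 5, the trumpet player is in house 2.
That leaves oboe as the instrument for house 3.
The disco fan is in house 4 (clue 1).
By clue 10, the person with the pine tree is in house 4.
So house 1 gets willow for tree.
That leaves spruce as the tree for house 3.
House 3's music genre must be rock (nothing else left).
By clue 4, the flute player is in house 1.
Clue 7 places the engineer in house 3.
That leaves nurse as the profession for house 2.
So house 4 gets piano for instrument.
That leaves hickory as the tree for house 2.
So: house 1 = writer/flute/willow/blues, house 2 = nurse/trumpet/hickory/reggae, house 3 = engineer/oboe/spruce/rock, house 4 = artist/piano/pine/disco.

willow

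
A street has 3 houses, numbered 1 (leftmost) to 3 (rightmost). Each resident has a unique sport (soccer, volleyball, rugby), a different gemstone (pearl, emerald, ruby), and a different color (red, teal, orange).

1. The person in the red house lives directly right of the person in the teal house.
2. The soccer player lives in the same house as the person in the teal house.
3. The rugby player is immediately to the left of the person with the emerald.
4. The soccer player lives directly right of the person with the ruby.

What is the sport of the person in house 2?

From clue 4, the soccer player must be in house 2.
By clue 4, the person with the ruby is in house 1.
The only sport still possible for house 1 is rugby.
House 3 sport: only volleyball fits.
Clue 2 places the person in the teal house in house 2.
The person with the emerald is in house 2 (clue 3).
The only gemstone still possible for house 3 is pearl.
House 1 color: only orange fits.
The only color still possible for house 3 is red.
So: house 1 = rugby/ruby/orange, house 2 = soccer/emerald/teal, house 3 = volleyball/pearl/red.

soccer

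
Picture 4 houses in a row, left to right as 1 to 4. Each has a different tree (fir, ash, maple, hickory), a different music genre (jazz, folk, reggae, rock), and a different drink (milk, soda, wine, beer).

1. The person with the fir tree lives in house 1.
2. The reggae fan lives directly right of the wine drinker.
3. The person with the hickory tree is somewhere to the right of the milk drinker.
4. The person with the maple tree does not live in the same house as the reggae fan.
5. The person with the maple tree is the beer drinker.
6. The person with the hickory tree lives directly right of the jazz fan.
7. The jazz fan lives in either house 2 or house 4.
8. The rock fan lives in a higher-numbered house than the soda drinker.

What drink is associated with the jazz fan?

wine

Clue 1: the person with the fir tree is in house 1.
By clue 7, the jazz fan is in house 2.
House 1's music genre must be folk (nothing else left).
House 4 drink: only beer fits.
Clue 5: the person with the maple tree is in house 4.
From clue 6, the person with the hickory tree must be in house 3.
House 2 tree: only ash fits.
The reggae fan is in house 3 (clue 4).
House 4 music genre: only rock fits.
By clue 2, the wine drinker is in house 2.
That leaves soda as the drink for house 3.
House 1's drink must be milk (nothing else left).
So: house 1 = fir/folk/milk, house 2 = ash/jazz/wine, house 3 = hickory/reggae/soda, house 4 = maple/rock/beer.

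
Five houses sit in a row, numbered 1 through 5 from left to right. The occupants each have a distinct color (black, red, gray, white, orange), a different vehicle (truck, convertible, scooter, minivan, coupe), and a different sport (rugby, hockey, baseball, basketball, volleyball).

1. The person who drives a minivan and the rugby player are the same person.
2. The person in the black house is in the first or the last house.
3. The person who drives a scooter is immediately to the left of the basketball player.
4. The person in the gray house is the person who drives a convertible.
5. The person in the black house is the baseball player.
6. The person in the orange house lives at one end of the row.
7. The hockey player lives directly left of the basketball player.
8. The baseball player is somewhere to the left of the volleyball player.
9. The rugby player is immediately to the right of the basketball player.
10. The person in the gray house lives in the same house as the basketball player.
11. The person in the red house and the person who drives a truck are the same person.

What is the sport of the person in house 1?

Clue 8: the baseball player is in house 1.
By clue 5, the person in the black house is in house 1.
That leaves orange as the color for house 5.
House 1 vehicle: only coupe fits.
House 5 vehicle: only minivan fits.
By clue 1, the rugby player is in house 5.
By clue 9, the basketball player is in house 4.
From clue 10, the person in the gray house must be in house 4.
Clue 3: the person who drives a scooter is in house 3.
From clue 4, the person who drives a convertible must be in house 4.
Clue 7: the hockey player is in house 3.
House 2 vehicle: only truck fits.
That leaves volleyball as the sport for house 2.
Clue 11: the person in the red house is in house 2.
That leaves white as the color for house 3.
So: house 1 = black/coupe/baseball, house 2 = red/truck/volleyball, house 3 = white/scooter/hockey, house 4 = gray/convertible/basketball, house 5 = orange/minivan/rugby.

baseball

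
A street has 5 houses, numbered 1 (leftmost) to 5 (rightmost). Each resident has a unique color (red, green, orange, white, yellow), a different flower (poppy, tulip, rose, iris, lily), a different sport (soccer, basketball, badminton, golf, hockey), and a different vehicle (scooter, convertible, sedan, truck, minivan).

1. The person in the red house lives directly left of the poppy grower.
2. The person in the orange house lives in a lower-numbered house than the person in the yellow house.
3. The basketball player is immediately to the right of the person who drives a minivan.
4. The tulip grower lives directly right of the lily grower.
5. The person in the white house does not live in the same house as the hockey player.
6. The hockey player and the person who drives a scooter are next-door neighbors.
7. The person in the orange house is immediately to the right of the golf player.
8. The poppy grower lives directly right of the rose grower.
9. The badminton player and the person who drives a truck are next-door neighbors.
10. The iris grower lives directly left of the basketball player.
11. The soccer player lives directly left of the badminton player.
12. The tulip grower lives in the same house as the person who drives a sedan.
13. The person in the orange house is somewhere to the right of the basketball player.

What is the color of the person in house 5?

The person in the orange house is narrowed to house 3 or 4; consider each.
Placing it in house 3 leads to a contradiction, so it's in house 4.
Clue 2 places the person in the yellow house in house 5.
By clue 7, the golf player is in house 3.
Clue 3: the person who drives a minivan is in house 1.
From clue 10, the iris grower must be in house 1.
House 5 flower: only tulip fits.
That leaves basketball as the sport for house 2.
That leaves badminton as the sport for house 5.
By clue 4, the lily grower is in house 4.
By clue 9, the person who drives a truck is in house 4.
The soccer player is in house 4 (clue 11).
From clue 12, the person who drives a sedan must be in house 5.
House 2 flower: only rose fits.
House 3 flower: only poppy fits.
So house 1 gets hockey for sport.
Clue 1: the person in the red house is in house 2.
Clue 6: the person who drives a scooter is in house 2.
House 1's color must be green (nothing else left).
So house 3 gets white for color.
That leaves convertible as the vehicle for house 3.
So: house 1 = green/iris/hockey/minivan, house 2 = red/rose/basketball/scooter, house 3 = white/poppy/golf/convertible, house 4 = orange/lily/soccer/truck, house 5 = yellow/tulip/badminton/sedan.

yellow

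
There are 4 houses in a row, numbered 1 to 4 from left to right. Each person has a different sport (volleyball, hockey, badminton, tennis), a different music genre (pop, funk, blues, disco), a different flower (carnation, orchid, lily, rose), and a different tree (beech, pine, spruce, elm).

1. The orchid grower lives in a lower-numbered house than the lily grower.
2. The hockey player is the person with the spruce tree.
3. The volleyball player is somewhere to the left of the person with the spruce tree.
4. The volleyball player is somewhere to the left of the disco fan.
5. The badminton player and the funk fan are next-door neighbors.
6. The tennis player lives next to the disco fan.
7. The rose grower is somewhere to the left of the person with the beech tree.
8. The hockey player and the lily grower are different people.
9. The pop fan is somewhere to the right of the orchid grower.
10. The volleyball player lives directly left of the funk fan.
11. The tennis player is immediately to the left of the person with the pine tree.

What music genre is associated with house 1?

blues

House 1's music genre must be blues (nothing else left).
House 1's tree must be elm (nothing else left).
The hockey player is narrowed to house 2 or 3 or 4; consider each.
Placing it in house 2 and house 3 leads to a contradiction, so it's in house 4.
The person with the spruce tree is in house 4 (clue 2).
The only flower still possible for house 4 is carnation.
So house 3 gets lily for flower.
House 3's sport must be badminton (nothing else left).
House 4's music genre must be pop (nothing else left).
Clue 5 places the funk fan in house 2.
From clue 10, the volleyball player must be in house 1.
House 2's sport must be tennis (nothing else left).
So house 3 gets disco for music genre.
Clue 11: the person with the pine tree is in house 3.
That leaves beech as the tree for house 2.
From clue 7, the rose grower must be in house 1.
The only flower still possible for house 2 is orchid.
So: house 1 = volleyball/blues/rose/elm, house 2 = tennis/funk/orchid/beech, house 3 = badminton/disco/lily/pine, house 4 = hockey/pop/carnation/spruce.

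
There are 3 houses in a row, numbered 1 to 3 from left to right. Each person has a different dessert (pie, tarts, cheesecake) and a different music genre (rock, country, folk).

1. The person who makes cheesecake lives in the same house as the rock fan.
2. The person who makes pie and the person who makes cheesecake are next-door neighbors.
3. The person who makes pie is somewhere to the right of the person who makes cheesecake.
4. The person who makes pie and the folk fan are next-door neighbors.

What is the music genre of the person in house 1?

rock

The person who makes cheesecake is narrowed to house 1 or 2; consider each.
Placing it in house 2 leads to a contradiction, so it's in house 1.
By clue 1, the rock fan is in house 1.
By clue 2, the person who makes pie is in house 2.
That leaves tarts as the dessert for house 3.
So house 2 gets country for music genre.
So house 3 gets folk for music genre.
So: house 1 = cheesecake/rock, house 2 = pie/country, house 3 = tarts/folk.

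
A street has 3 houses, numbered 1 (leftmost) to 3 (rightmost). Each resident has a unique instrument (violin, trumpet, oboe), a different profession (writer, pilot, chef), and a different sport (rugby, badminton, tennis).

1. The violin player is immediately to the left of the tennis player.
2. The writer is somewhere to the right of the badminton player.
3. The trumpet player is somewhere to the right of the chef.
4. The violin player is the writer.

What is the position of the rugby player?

By clue 4, the violin player is in house 2.
Clue 4 places the writer in house 2.
That leaves oboe as the instrument for house 1.
So house 3 gets trumpet for instrument.
House 1 profession: only chef fits.
House 3's profession must be pilot (nothing else left).
By clue 1, the tennis player is in house 3.
From clue 2, the badminton player must be in house 1.
House 2's sport must be rugby (nothing else left).
So: house 1 = oboe/chef/badminton, house 2 = violin/writer/rugby, house 3 = trumpet/pilot/tennis.

2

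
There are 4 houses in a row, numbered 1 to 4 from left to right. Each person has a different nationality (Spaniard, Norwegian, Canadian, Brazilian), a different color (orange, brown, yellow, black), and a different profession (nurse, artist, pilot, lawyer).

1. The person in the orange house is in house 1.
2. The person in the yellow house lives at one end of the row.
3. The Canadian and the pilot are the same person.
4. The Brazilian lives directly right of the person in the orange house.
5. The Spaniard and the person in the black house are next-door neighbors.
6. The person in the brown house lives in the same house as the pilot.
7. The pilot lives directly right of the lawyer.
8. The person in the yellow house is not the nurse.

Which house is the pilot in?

By clue 1, the person in the orange house is in house 1.
Clue 4: the Brazilian is in house 2.
So house 4 gets yellow for color.
From clue 6, the person in the brown house must be in house 3.
From clue 6, the pilot must be in house 3.
By clue 7, the lawyer is in house 2.
The only color still possible for house 2 is black.
The only profession still possible for house 4 is artist.
The Canadian is in house 3 (clue 3).
So house 4 gets Norwegian for nationality.
The only profession still possible for house 1 is nurse.
House 1's nationality must be Spaniard (nothing else left).
So: house 1 = Spaniard/orange/nurse, house 2 = Brazilian/black/lawyer, house 3 = Canadian/brown/pilot, house 4 = Norwegian/yellow/artist.

3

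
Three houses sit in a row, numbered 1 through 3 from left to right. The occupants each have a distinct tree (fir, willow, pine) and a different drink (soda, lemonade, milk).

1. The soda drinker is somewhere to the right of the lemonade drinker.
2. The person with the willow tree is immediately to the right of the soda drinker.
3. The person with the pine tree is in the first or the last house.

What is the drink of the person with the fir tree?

Clue 2: the person with the willow tree is in house 3.
From clue 2, the soda drinker must be in house 2.
The only tree still possible for house 1 is pine.
So house 2 gets fir for tree.
That leaves lemonade as the drink for house 1.
That leaves milk as the drink for house 3.
So: house 1 = pine/lemonade, house 2 = fir/soda, house 3 = willow/milk.

soda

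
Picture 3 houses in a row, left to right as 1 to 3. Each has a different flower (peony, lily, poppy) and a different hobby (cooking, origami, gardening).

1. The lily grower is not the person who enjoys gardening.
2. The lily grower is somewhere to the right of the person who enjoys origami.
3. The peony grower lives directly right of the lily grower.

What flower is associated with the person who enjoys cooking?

lily

The peony grower is in house 3 (clue 3).
Clue 3 places the lily grower in house 2.
House 1's flower must be poppy (nothing else left).
By clue 2, the person who enjoys origami is in house 1.
So house 2 gets cooking for hobby.
The only hobby still possible for house 3 is gardening.
So: house 1 = poppy/origami, house 2 = lily/cooking, house 3 = peony/gardening.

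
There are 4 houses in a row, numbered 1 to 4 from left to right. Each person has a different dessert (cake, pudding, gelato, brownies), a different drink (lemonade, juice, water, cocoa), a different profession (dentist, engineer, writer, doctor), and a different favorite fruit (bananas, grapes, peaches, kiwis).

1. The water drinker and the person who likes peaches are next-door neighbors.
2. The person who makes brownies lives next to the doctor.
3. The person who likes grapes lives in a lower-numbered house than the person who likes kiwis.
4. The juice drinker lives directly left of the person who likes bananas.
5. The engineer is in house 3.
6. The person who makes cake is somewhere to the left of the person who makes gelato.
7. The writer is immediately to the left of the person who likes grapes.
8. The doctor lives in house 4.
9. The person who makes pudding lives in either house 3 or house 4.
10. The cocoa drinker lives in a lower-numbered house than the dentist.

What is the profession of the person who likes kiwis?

From clue 5, the engineer must be in house 3.
The doctor is in house 4 (clue 8).
The only profession still possible for house 1 is writer.
That leaves dentist as the profession for house 2.
That leaves peaches as the favorite fruit for house 1.
Clue 1: the water drinker is in house 2.
Clue 2: the person who makes brownies is in house 3.
Clue 7: the person who likes grapes is in house 2.
Clue 10: the cocoa drinker is in house 1.
House 1's dessert must be cake (nothing else left).
So house 2 gets gelato for dessert.
House 4 dessert: only pudding fits.
So house 4 gets lemonade for drink.
The person who likes bananas is in house 4 (clue 4).
That leaves juice as the drink for house 3.
So house 3 gets kiwis for favorite fruit.
So: house 1 = cake/cocoa/writer/peaches, house 2 = gelato/water/dentist/grapes, house 3 = brownies/juice/engineer/kiwis, house 4 = pudding/lemonade/doctor/bananas.

engineer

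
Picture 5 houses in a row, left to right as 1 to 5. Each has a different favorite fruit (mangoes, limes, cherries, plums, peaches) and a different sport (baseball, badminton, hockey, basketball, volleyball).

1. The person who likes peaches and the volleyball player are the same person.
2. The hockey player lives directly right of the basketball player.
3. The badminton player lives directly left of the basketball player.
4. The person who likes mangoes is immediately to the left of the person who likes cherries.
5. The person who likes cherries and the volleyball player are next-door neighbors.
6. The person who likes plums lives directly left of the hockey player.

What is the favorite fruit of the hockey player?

mangoes

The person who likes plums is narrowed to house 2 or 3 or 4; consider each.
Placing it in house 3 and house 4 leads to a contradiction, so it's in house 2.
From clue 6, the hockey player must be in house 3.
The basketball player is in house 2 (clue 2).
From clue 3, the badminton player must be in house 1.
The only favorite fruit still possible for house 1 is limes.
The only favorite fruit still possible for house 3 is mangoes.
By clue 4, the person who likes cherries is in house 4.
The volleyball player is in house 5 (clue 5).
House 5 favorite fruit: only peaches fits.
That leaves baseball as the sport for house 4.
So: house 1 = limes/badminton, house 2 = plums/basketball, house 3 = mangoes/hockey, house 4 = cherries/baseball, house 5 = peaches/volleyball.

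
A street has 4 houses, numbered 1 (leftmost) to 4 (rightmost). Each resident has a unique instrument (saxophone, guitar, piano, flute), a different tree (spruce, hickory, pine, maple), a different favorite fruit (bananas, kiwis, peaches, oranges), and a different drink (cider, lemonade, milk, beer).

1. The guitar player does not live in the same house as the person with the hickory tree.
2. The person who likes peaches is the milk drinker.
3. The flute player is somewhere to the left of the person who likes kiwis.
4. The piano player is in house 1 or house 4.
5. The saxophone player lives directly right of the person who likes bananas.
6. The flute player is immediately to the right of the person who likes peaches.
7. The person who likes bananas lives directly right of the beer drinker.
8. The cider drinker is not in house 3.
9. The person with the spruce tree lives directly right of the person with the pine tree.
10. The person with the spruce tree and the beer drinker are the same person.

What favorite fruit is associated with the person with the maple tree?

bananas

From clue 10, the person with the spruce tree must be in house 2.
The beer drinker is in house 2 (clue 10).
By clue 2, the person who likes peaches is in house 1.
Clue 2: the milk drinker is in house 1.
Clue 6 places the flute player in house 2.
Clue 7 places the person who likes bananas in house 3.
The person with the pine tree is in house 1 (clue 9).
So house 2 gets oranges for favorite fruit.
The only favorite fruit still possible for house 4 is kiwis.
That leaves lemonade as the drink for house 3.
The only drink still possible for house 4 is cider.
The saxophone player is in house 4 (clue 5).
So house 1 gets piano for instrument.
That leaves guitar as the instrument for house 3.
By clue 1, the person with the hickory tree is in house 4.
So house 3 gets maple for tree.
So: house 1 = piano/pine/peaches/milk, house 2 = flute/spruce/oranges/beer, house 3 = guitar/maple/bananas/lemonade, house 4 = saxophone/hickory/kiwis/cider.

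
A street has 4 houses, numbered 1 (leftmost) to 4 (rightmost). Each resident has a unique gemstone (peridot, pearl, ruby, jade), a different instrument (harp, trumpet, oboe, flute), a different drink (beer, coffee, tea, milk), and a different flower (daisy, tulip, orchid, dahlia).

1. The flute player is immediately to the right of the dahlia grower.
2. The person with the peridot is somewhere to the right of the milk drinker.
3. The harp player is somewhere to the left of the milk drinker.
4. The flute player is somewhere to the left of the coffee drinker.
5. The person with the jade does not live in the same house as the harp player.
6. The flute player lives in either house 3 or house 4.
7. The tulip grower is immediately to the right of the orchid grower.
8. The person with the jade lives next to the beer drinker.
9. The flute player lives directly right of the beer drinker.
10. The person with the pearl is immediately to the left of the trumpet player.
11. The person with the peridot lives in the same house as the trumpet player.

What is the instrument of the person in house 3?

flute

Clue 6: the flute player is in house 3.
By clue 9, the beer drinker is in house 2.
That leaves tea as the drink for house 1.
That leaves milk as the drink for house 3.
That leaves coffee as the drink for house 4.
The dahlia grower is in house 2 (clue 1).
Clue 2 places the person with the peridot in house 4.
Clue 11 places the trumpet player in house 4.
House 2's gemstone must be ruby (nothing else left).
The tulip grower is in house 4 (clue 7).
Clue 7 places the orchid grower in house 3.
Clue 10 places the person with the pearl in house 3.
The only gemstone still possible for house 1 is jade.
So house 1 gets daisy for flower.
Clue 5 places the harp player in house 2.
House 1 instrument: only oboe fits.
So: house 1 = jade/oboe/tea/daisy, house 2 = ruby/harp/beer/dahlia, house 3 = pearl/flute/milk/orchid, house 4 = peridot/trumpet/coffee/tulip.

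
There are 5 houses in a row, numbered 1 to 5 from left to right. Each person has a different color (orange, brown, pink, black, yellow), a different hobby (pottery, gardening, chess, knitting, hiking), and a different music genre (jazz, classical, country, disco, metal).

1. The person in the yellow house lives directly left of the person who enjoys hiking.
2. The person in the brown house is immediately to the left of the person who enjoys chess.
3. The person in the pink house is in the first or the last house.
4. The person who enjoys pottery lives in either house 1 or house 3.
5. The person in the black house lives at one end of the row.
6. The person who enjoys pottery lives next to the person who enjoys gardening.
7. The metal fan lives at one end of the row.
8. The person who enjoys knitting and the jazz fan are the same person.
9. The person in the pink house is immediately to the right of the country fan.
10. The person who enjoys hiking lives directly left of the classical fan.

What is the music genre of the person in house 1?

From clue 9, the person in the pink house must be in house 5.
Clue 9: the country fan is in house 4.
House 1 color: only black fits.
By clue 10, the person who enjoys hiking is in house 4.
By clue 10, the classical fan is in house 5.
House 1 music genre: only metal fits.
Clue 1 places the person in the yellow house in house 3.
House 1's hobby must be pottery (nothing else left).
House 2's hobby must be gardening (nothing else left).
So house 3 gets knitting for hobby.
House 5 hobby: only chess fits.
By clue 2, the person in the brown house is in house 4.
Clue 8: the jazz fan is in house 3.
So house 2 gets orange for color.
The only music genre still possible for house 2 is disco.
So: house 1 = black/pottery/metal, house 2 = orange/gardening/disco, house 3 = yellow/knitting/jazz, house 4 = brown/hiking/country, house 5 = pink/chess/classical.

metal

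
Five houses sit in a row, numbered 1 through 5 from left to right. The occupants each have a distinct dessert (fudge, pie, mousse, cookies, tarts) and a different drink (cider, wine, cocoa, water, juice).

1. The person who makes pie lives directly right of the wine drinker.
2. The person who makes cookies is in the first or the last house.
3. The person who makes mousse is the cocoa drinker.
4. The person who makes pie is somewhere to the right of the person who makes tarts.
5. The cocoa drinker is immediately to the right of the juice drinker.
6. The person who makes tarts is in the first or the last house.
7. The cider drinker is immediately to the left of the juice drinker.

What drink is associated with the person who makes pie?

cider

Clue 6: the person who makes tarts is in house 1.
House 5's dessert must be cookies (nothing else left).
House 5 drink: only water fits.
The only drink still possible for house 4 is cocoa.
Clue 3 places the person who makes mousse in house 4.
Clue 5 places the juice drinker in house 3.
The cider drinker is in house 2 (clue 7).
The only drink still possible for house 1 is wine.
Clue 1 places the person who makes pie in house 2.
So house 3 gets fudge for dessert.
So: house 1 = tarts/wine, house 2 = pie/cider, house 3 = fudge/juice, house 4 = mousse/cocoa, house 5 = cookies/water.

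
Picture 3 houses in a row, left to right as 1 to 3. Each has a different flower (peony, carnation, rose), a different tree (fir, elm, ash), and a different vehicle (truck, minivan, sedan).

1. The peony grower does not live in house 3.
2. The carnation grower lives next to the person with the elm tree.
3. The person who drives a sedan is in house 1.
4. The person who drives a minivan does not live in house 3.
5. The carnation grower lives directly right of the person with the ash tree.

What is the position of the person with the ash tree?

1

Clue 3: the person who drives a sedan is in house 1.
The only vehicle still possible for house 3 is truck.
So house 2 gets minivan for vehicle.
The carnation grower is narrowed to house 2 or 3; consider each.
Placing it in house 3 leads to a contradiction, so it's in house 2.
From clue 5, the person with the ash tree must be in house 1.
The only flower still possible for house 3 is rose.
House 2's tree must be fir (nothing else left).
So house 3 gets elm for tree.
House 1 flower: only peony fits.
So: house 1 = peony/ash/sedan, house 2 = carnation/fir/minivan, house 3 = rose/elm/truck.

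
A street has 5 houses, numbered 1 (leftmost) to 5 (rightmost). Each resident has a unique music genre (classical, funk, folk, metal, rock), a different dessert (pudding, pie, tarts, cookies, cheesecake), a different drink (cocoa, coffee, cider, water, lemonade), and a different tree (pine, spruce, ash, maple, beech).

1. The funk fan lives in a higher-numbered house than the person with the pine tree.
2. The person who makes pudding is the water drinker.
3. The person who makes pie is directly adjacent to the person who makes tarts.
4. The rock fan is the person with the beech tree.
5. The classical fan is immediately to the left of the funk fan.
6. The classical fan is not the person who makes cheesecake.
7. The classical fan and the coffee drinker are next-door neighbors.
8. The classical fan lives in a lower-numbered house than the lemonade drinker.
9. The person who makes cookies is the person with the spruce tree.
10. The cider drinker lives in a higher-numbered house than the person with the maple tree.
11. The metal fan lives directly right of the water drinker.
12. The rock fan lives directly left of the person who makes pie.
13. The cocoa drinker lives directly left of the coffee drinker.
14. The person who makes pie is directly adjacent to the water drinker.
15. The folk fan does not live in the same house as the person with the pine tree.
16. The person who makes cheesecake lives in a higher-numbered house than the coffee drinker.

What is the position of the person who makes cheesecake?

5

The person who makes cheesecake is narrowed to house 3 or 4 or 5; consider each.
Placing it in house 3 and house 4 leads to a contradiction, so it's in house 5.
The only tree still possible for house 5 is ash.
The rock fan is narrowed to house 1 or 2 or 3; consider each.
Placing it in house 2 and house 3 leads to a contradiction, so it's in house 1.
By clue 4, the person with the beech tree is in house 1.
From clue 12, the person who makes pie must be in house 2.
House 4 dessert: only cookies fits.
Clue 9 places the person with the spruce tree in house 4.
The metal fan is narrowed to house 2 or 4; consider each.
Placing it in house 4 leads to a contradiction, so it's in house 2.
The water drinker is in house 1 (clue 11).
Clue 2: the person who makes pudding is in house 1.
So house 3 gets tarts for dessert.
House 2 drink: only cocoa fits.
The coffee drinker is in house 3 (clue 13).
By clue 7, the classical fan is in house 4.
Clue 8: the lemonade drinker is in house 5.
That leaves folk as the music genre for house 3.
House 5 music genre: only funk fits.
So house 4 gets cider for drink.
From clue 15, the person with the pine tree must be in house 2.
That leaves maple as the tree for house 3.
So: house 1 = rock/pudding/water/beech, house 2 = metal/pie/cocoa/pine, house 3 = folk/tarts/coffee/maple, house 4 = classical/cookies/cider/spruce, house 5 = funk/cheesecake/lemonade/ash.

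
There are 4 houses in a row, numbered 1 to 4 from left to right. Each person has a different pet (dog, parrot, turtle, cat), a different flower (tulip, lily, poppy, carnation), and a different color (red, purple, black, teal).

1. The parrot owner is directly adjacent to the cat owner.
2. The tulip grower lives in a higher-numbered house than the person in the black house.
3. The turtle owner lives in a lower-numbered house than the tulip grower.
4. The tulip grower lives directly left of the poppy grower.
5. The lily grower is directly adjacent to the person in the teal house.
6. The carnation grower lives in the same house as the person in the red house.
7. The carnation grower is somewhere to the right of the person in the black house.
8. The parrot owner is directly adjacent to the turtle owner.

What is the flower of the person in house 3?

poppy

So house 1 gets lily for flower.
Clue 5: the person in the teal house is in house 2.
That leaves tulip as the flower for house 2.
House 1's color must be black (nothing else left).
Clue 3 places the turtle owner in house 1.
Clue 4 places the poppy grower in house 3.
Clue 8 places the parrot owner in house 2.
House 4's flower must be carnation (nothing else left).
The cat owner is in house 3 (clue 1).
From clue 6, the person in the red house must be in house 4.
So house 4 gets dog for pet.
So house 3 gets purple for color.
So: house 1 = turtle/lily/black, house 2 = parrot/tulip/teal, house 3 = cat/poppy/purple, house 4 = dog/carnation/red.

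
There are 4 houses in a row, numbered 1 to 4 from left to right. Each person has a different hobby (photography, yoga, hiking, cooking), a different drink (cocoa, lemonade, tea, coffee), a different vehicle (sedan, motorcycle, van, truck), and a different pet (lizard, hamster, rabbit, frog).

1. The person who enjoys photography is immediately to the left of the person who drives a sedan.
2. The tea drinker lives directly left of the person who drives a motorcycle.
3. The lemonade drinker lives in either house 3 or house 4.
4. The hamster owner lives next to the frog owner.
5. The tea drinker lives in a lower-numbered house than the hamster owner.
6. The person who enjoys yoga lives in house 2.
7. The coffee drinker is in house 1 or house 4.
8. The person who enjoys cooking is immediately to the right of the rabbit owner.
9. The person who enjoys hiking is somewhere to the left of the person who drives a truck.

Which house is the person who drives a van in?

1

Clue 6 places the person who enjoys yoga in house 2.
The only hobby still possible for house 4 is cooking.
That leaves van as the vehicle for house 1.
By clue 8, the rabbit owner is in house 3.
By clue 4, the hamster owner is in house 2.
Clue 4: the frog owner is in house 1.
Clue 5 places the tea drinker in house 1.
The only drink still possible for house 2 is cocoa.
House 3's drink must be lemonade (nothing else left).
The only drink still possible for house 4 is coffee.
That leaves lizard as the pet for house 4.
Clue 2: the person who drives a motorcycle is in house 2.
The only vehicle still possible for house 3 is truck.
House 4 vehicle: only sedan fits.
The person who enjoys photography is in house 3 (clue 1).
From clue 9, the person who enjoys hiking must be in house 1.
So: house 1 = hiking/tea/van/frog, house 2 = yoga/cocoa/motorcycle/hamster, house 3 = photography/lemonade/truck/rabbit, house 4 = cooking/coffee/sedan/lizard.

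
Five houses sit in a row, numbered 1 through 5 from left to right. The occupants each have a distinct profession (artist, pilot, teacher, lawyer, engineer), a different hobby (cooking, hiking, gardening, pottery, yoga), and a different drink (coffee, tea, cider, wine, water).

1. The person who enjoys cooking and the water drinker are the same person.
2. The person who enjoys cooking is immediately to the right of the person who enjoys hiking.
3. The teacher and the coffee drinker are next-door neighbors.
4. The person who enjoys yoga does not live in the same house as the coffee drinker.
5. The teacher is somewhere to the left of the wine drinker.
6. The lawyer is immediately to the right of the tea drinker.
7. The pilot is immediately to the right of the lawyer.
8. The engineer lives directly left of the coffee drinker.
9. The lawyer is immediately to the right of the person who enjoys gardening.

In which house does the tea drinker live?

3

The lawyer is narrowed to house 2 or 3 or 4; consider each.
Placing it in house 2 and house 3 leads to a contradiction, so it's in house 4.
By clue 6, the tea drinker is in house 3.
By clue 7, the pilot is in house 5.
Clue 9 places the person who enjoys gardening in house 3.
House 1 drink: only cider fits.
House 2 profession: only artist fits.
The engineer is narrowed to house 1 or 3; consider each.
Placing it in house 3 leads to a contradiction, so it's in house 1.
From clue 8, the coffee drinker must be in house 2.
The only profession still possible for house 3 is teacher.
That leaves wine as the drink for house 4.
House 5's drink must be water (nothing else left).
The person who enjoys cooking is in house 5 (clue 1).
Clue 2: the person who enjoys hiking is in house 4.
That leaves yoga as the hobby for house 1.
So house 2 gets pottery for hobby.
So: house 1 = engineer/yoga/cider, house 2 = artist/pottery/coffee, house 3 = teacher/gardening/tea, house 4 = lawyer/hiking/wine, house 5 = pilot/cooking/water.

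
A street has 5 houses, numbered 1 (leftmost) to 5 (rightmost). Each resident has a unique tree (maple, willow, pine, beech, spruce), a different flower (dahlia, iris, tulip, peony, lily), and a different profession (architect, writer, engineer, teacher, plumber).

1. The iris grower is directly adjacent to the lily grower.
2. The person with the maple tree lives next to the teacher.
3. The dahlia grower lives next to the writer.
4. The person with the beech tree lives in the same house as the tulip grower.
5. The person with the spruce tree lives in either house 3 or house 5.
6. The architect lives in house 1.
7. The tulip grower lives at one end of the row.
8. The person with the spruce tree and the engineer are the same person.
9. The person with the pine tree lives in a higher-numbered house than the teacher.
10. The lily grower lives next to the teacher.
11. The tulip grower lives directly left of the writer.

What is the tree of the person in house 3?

By clue 6, the architect is in house 1.
Clue 11: the tulip grower is in house 1.
By clue 11, the writer is in house 2.
By clue 3, the dahlia grower is in house 3.
From clue 4, the person with the beech tree must be in house 1.
House 2's flower must be peony (nothing else left).
The person with the pine tree is narrowed to house 4 or 5; consider each.
Placing it in house 5 leads to a contradiction, so it's in house 4.
Clue 9: the teacher is in house 3.
From clue 10, the lily grower must be in house 4.
The only flower still possible for house 5 is iris.
House 4's profession must be plumber (nothing else left).
House 5 profession: only engineer fits.
By clue 2, the person with the maple tree is in house 2.
The person with the spruce tree is in house 5 (clue 8).
House 3 tree: only willow fits.
So: house 1 = beech/tulip/architect, house 2 = maple/peony/writer, house 3 = willow/dahlia/teacher, house 4 = pine/lily/plumber, house 5 = spruce/iris/engineer.

willow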